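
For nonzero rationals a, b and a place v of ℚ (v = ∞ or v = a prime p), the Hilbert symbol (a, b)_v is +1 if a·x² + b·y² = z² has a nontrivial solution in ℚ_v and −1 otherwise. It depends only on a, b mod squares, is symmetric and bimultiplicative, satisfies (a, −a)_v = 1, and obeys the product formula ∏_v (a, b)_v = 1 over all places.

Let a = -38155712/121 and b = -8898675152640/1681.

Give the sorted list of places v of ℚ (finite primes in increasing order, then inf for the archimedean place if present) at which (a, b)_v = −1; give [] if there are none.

[5, inf]

Mod squares: a ≡ -23, b ≡ -15. Check v ∈ {∞, 2, 3, 5, 7, 11, 13, 23, 41}.
v=23: a=23^3·(≡14), b=23^4·(≡12) mod 23; (14|23)=-1, (12|23)=+1; (−1)^{3·4·11}·(-1)^4·(+1)^3 = +1.
v=13: a=13^0·(≡4), b=13^2·(≡8) mod 13; (4|13)=+1, (8|13)=-1; (−1)^{0·2·6}·(+1)^2·(-1)^0 = +1.
v=2: v_2(a)=6, v_2(b)=8; units ≡ 1, 1 (mod 8); ε·ε+αω+βω = 0·0+6·0+8·0 ≡ 0  ⇒  (a,b)_2 = +1.
v=5: a=5^0·(≡3), b=5^1·(≡2) mod 5; (3|5)=-1, (2|5)=-1; (−1)^{0·1·2}·(-1)^1·(-1)^0 = -1.
v=41: a=41^0·(≡23), b=41^-2·(≡22) mod 41; (23|41)=+1, (22|41)=-1; (−1)^{0·-2·20}·(+1)^-2·(-1)^0 = +1.
v=3: a=3^0·(≡1), b=3^1·(≡1) mod 3; (1|3)=+1, (1|3)=+1; (−1)^{0·1·1}·(+1)^1·(+1)^0 = +1.
v=∞: -23 < 0 and -15 < 0  ⇒  (a,b)_∞ = -1.
v=7: a=7^2·(≡3), b=7^2·(≡6) mod 7; (3|7)=-1, (6|7)=-1; (−1)^{2·2·3}·(-1)^2·(-1)^2 = +1.
v=11: a=11^-2·(≡10), b=11^0·(≡10) mod 11; (10|11)=-1, (10|11)=-1; (−1)^{-2·0·5}·(-1)^0·(-1)^-2 = +1.
Ram(-23, -15) = {5, ∞}; no ℚ_5-point on the conic.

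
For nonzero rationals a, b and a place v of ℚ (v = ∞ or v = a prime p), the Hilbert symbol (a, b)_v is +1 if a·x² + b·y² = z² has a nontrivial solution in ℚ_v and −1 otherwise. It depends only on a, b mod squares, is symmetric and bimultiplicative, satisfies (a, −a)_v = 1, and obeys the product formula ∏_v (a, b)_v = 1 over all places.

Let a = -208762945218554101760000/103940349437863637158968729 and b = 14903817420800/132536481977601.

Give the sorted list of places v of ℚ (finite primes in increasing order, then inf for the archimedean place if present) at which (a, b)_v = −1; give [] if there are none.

[7, 17]

(a, b) ≡ (-266, 17) mod (ℚ^×)²; places V = {2, 3, 5, 7, 11, 13, 17, 19, 29, ∞}.
(a,b)_2: α=25, β=14; u≡3, v≡1 (mod 8); ε(u)ε(v)=1·0, αω(v)=25·0, βω(u)=14·1; sum ≡ 0  ⇒  +1.
(a,b)_29: α=-8, u≡16; β=-4, v≡8 (mod 29); (16|29)=+1, (8|29)=-1; sign (−1)^0·+1^-4·-1^-8 = +1.
(a,b)_5: α=4, u≡1; β=2, v≡2 (mod 5); (1|5)=+1, (2|5)=-1; sign (−1)^0·+1^2·-1^4 = +1.
(a,b)_13: α=-6, u≡8; β=-4, v≡9 (mod 13); (8|13)=-1, (9|13)=+1; sign (−1)^0·-1^-4·+1^-6 = +1.
(a,b)_11: α=4, u≡5; β=2, v≡10 (mod 11); (5|11)=+1, (10|11)=-1; sign (−1)^0·+1^2·-1^4 = +1.
(a,b)_∞: sgn(-266)=−, sgn(17)=+, so +1.
(a,b)_3: α=-16, u≡1; β=-8, v≡2 (mod 3); (1|3)=+1, (2|3)=-1; sign (−1)^0·+1^-8·-1^-16 = +1.
(a,b)_7: α=3, u≡1; β=2, v≡3 (mod 7); (1|7)=+1, (3|7)=-1; sign (−1)^0·+1^2·-1^3 = -1.
(a,b)_17: α=2, u≡3; β=1, v≡9 (mod 17); (3|17)=-1, (9|17)=+1; sign (−1)^0·-1^1·+1^2 = -1.
(a,b)_19: α=3, u≡9; β=2, v≡9 (mod 19); (9|19)=+1, (9|19)=+1; sign (−1)^0·+1^2·+1^3 = +1.
(-266, 17 / ℚ) ramifies at {7, 17}: a division algebra.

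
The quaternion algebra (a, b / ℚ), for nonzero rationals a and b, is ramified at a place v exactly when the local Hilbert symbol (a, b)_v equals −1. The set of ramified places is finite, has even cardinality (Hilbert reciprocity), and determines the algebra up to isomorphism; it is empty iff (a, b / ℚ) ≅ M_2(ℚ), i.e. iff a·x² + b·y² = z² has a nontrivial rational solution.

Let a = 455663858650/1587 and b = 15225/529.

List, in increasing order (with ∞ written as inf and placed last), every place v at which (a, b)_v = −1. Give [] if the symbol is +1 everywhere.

(a, b) ≡ (323548302, 609) mod (ℚ^×)²; places V = {2, 3, 5, 7, 11, 13, 19, 23, 29, 31, 41, ∞}.
(a,b)_7: α=1, u≡2; β=1, v≡3 (mod 7); (2|7)=+1, (3|7)=-1; sign (−1)^1·+1^1·-1^1 = +1.
(a,b)_3: α=-1, u≡1; β=1, v≡2 (mod 3); (1|3)=+1, (2|3)=-1; sign (−1)^1·+1^1·-1^-1 = +1.
(a,b)_29: α=1, u≡6; β=1, v≡17 (mod 29); (6|29)=+1, (17|29)=-1; sign (−1)^0·+1^1·-1^1 = -1.
(a,b)_2: α=1, β=0; u≡7, v≡1 (mod 8); ε(u)ε(v)=1·0, αω(v)=1·0, βω(u)=0·0; sum ≡ 0  ⇒  +1.
(a,b)_23: α=-2, u≡17; β=-2, v≡22 (mod 23); (17|23)=-1, (22|23)=-1; sign (−1)^0·-1^-2·-1^-2 = +1.
(a,b)_19: α=1, u≡10; β=0, v≡17 (mod 19); (10|19)=-1, (17|19)=+1; sign (−1)^0·-1^0·+1^1 = +1.
(a,b)_11: α=1, u≡6; β=0, v≡1 (mod 11); (6|11)=-1, (1|11)=+1; sign (−1)^0·-1^0·+1^1 = +1.
(a,b)_41: α=1, u≡28; β=0, v≡17 (mod 41); (28|41)=-1, (17|41)=-1; sign (−1)^0·-1^0·-1^1 = -1.
(a,b)_31: α=1, u≡12; β=0, v≡2 (mod 31); (12|31)=-1, (2|31)=+1; sign (−1)^0·-1^0·+1^1 = +1.
(a,b)_∞: sgn(323548302)=+, sgn(609)=+, so +1.
(a,b)_13: α=2, u≡9; β=0, v≡6 (mod 13); (9|13)=+1, (6|13)=-1; sign (−1)^0·+1^0·-1^2 = +1.
(a,b)_5: α=2, u≡3; β=2, v≡1 (mod 5); (3|5)=-1, (1|5)=+1; sign (−1)^0·-1^2·+1^2 = +1.
(323548302, 609 / ℚ) ramifies at {29, 41}: a division algebra.

[29, 41]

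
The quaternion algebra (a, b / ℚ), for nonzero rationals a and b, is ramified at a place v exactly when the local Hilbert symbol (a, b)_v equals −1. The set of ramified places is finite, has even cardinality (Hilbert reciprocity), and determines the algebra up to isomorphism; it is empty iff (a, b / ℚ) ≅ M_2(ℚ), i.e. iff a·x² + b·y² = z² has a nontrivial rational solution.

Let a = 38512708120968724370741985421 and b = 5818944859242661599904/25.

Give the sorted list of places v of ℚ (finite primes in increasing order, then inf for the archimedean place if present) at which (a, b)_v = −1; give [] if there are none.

(a, b) ≡ (58642669, 874) mod (ℚ^×)²; places V = {2, 5, 11, 19, 23, 29, 31, 37, 41, 43, ∞}.
(a,b)_11: α=0, u≡10; β=2, v≡9 (mod 11); (10|11)=-1, (9|11)=+1; sign (−1)^0·-1^2·+1^0 = +1.
(a,b)_5: α=0, u≡1; β=-2, v≡4 (mod 5); (1|5)=+1, (4|5)=+1; sign (−1)^0·+1^-2·+1^0 = +1.
(a,b)_23: α=2, u≡6; β=1, v≡22 (mod 23); (6|23)=+1, (22|23)=-1; sign (−1)^0·+1^1·-1^2 = +1.
(a,b)_41: α=3, u≡19; β=2, v≡11 (mod 41); (19|41)=-1, (11|41)=-1; sign (−1)^0·-1^2·-1^3 = -1.
(a,b)_2: α=0, β=5; u≡5, v≡5 (mod 8); ε(u)ε(v)=0·0, αω(v)=0·1, βω(u)=5·1; sum ≡ 1  ⇒  -1.
(a,b)_31: α=3, u≡11; β=2, v≡15 (mod 31); (11|31)=-1, (15|31)=-1; sign (−1)^0·-1^2·-1^3 = -1.
(a,b)_43: α=3, u≡24; β=2, v≡14 (mod 43); (24|43)=+1, (14|43)=+1; sign (−1)^0·+1^2·+1^3 = +1.
(a,b)_19: α=2, u≡5; β=1, v≡3 (mod 19); (5|19)=+1, (3|19)=-1; sign (−1)^0·+1^1·-1^2 = +1.
(a,b)_∞: sgn(58642669)=+, sgn(874)=+, so +1.
(a,b)_37: α=3, u≡20; β=2, v≡17 (mod 37); (20|37)=-1, (17|37)=-1; sign (−1)^0·-1^2·-1^3 = -1.
(a,b)_29: α=3, u≡13; β=2, v≡16 (mod 29); (13|29)=+1, (16|29)=+1; sign (−1)^0·+1^2·+1^3 = +1.
(58642669, 874 / ℚ) ramifies at {2, 31, 37, 41}: a division algebra.

[2, 31, 37, 41]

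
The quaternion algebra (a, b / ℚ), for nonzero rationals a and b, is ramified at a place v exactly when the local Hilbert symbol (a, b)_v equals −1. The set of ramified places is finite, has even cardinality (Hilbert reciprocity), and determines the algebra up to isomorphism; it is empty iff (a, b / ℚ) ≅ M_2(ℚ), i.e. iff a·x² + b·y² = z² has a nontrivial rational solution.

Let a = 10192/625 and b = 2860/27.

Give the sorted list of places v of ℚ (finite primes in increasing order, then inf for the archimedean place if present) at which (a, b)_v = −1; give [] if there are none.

[5, 11]

(a, b) ≡ (13, 2145) mod (ℚ^×)²; places V = {2, 3, 5, 7, 11, 13, ∞}.
(a,b)_11: α=0, u≡8; β=1, v≡8 (mod 11); (8|11)=-1, (8|11)=-1; sign (−1)^0·-1^1·-1^0 = -1.
(a,b)_13: α=1, u≡4; β=1, v≡12 (mod 13); (4|13)=+1, (12|13)=+1; sign (−1)^0·+1^1·+1^1 = +1.
(a,b)_∞: sgn(13)=+, sgn(2145)=+, so +1.
(a,b)_5: α=-4, u≡2; β=1, v≡1 (mod 5); (2|5)=-1, (1|5)=+1; sign (−1)^0·-1^1·+1^-4 = -1.
(a,b)_7: α=2, u≡6; β=0, v≡3 (mod 7); (6|7)=-1, (3|7)=-1; sign (−1)^0·-1^0·-1^2 = +1.
(a,b)_3: α=0, u≡1; β=-3, v≡1 (mod 3); (1|3)=+1, (1|3)=+1; sign (−1)^0·+1^-3·+1^0 = +1.
(a,b)_2: α=4, β=2; u≡5, v≡1 (mod 8); ε(u)ε(v)=0·0, αω(v)=4·0, βω(u)=2·1; sum ≡ 0  ⇒  +1.
(13, 2145 / ℚ) ramifies at {5, 11}: a division algebra.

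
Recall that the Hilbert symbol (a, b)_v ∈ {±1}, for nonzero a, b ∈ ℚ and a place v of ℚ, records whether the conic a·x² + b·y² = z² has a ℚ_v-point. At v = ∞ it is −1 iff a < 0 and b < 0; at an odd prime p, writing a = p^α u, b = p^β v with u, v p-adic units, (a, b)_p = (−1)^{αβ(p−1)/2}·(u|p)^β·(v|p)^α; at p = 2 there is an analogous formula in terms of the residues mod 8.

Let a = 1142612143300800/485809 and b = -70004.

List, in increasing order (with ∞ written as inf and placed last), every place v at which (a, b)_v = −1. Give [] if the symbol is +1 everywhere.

[2, 11, 37, 43]

Mod squares: a ≡ 43, b ≡ -17501. Check v ∈ {∞, 2, 3, 5, 11, 17, 37, 41, 43}.
v=3: a=3^8·(≡1), b=3^0·(≡1) mod 3; (1|3)=+1, (1|3)=+1; (−1)^{8·0·1}·(+1)^0·(+1)^8 = +1.
v=∞: 43 > 0 and -17501 < 0  ⇒  (a,b)_∞ = +1.
v=43: a=43^3·(≡14), b=43^1·(≡6) mod 43; (14|43)=+1, (6|43)=+1; (−1)^{3·1·21}·(+1)^1·(+1)^3 = -1.
v=2: v_2(a)=6, v_2(b)=2; units ≡ 3, 3 (mod 8); ε·ε+αω+βω = 1·1+6·1+2·1 ≡ 1  ⇒  (a,b)_2 = -1.
v=11: a=11^0·(≡8), b=11^1·(≡5) mod 11; (8|11)=-1, (5|11)=+1; (−1)^{0·1·5}·(-1)^1·(+1)^0 = -1.
v=5: a=5^2·(≡3), b=5^0·(≡1) mod 5; (3|5)=-1, (1|5)=+1; (−1)^{2·0·2}·(-1)^0·(+1)^2 = +1.
v=41: a=41^-2·(≡23), b=41^0·(≡24) mod 41; (23|41)=+1, (24|41)=-1; (−1)^{-2·0·20}·(+1)^0·(-1)^-2 = +1.
v=17: a=17^-2·(≡16), b=17^0·(≡2) mod 17; (16|17)=+1, (2|17)=+1; (−1)^{-2·0·8}·(+1)^0·(+1)^-2 = +1.
v=37: a=37^2·(≡19), b=37^1·(≡32) mod 37; (19|37)=-1, (32|37)=-1; (−1)^{2·1·18}·(-1)^1·(-1)^2 = -1.
(43, -17501 / ℚ) ramifies at {2, 11, 37, 43}: a division algebra.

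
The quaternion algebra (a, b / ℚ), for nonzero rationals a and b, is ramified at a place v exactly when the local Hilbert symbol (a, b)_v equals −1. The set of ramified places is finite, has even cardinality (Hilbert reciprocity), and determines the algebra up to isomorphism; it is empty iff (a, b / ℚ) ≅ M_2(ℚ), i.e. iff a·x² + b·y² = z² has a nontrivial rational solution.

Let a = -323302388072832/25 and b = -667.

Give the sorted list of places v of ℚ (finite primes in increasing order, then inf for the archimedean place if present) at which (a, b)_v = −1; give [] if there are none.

[2, 7, 31, inf]

Mod squares: a ≡ -140182, b ≡ -667. Check v ∈ {∞, 2, 3, 5, 7, 17, 19, 23, 29, 31}.
v=23: a=23^2·(≡3), b=23^1·(≡17) mod 23; (3|23)=+1, (17|23)=-1; (−1)^{2·1·11}·(+1)^1·(-1)^2 = +1.
v=2: v_2(a)=7, v_2(b)=0; units ≡ 5, 5 (mod 8); ε·ε+αω+βω = 0·0+7·1+0·1 ≡ 1  ⇒  (a,b)_2 = -1.
v=∞: -140182 < 0 and -667 < 0  ⇒  (a,b)_∞ = -1.
v=3: a=3^4·(≡2), b=3^0·(≡2) mod 3; (2|3)=-1, (2|3)=-1; (−1)^{4·0·1}·(-1)^0·(-1)^4 = +1.
v=5: a=5^-2·(≡3), b=5^0·(≡3) mod 5; (3|5)=-1, (3|5)=-1; (−1)^{-2·0·2}·(-1)^0·(-1)^-2 = +1.
v=19: a=19^1·(≡12), b=19^0·(≡17) mod 19; (12|19)=-1, (17|19)=+1; (−1)^{1·0·9}·(-1)^0·(+1)^1 = +1.
v=31: a=31^1·(≡4), b=31^0·(≡15) mod 31; (4|31)=+1, (15|31)=-1; (−1)^{1·0·15}·(+1)^0·(-1)^1 = -1.
v=7: a=7^1·(≡4), b=7^0·(≡5) mod 7; (4|7)=+1, (5|7)=-1; (−1)^{1·0·3}·(+1)^0·(-1)^1 = -1.
v=29: a=29^2·(≡20), b=29^1·(≡6) mod 29; (20|29)=+1, (6|29)=+1; (−1)^{2·1·14}·(+1)^1·(+1)^2 = +1.
v=17: a=17^1·(≡2), b=17^0·(≡13) mod 17; (2|17)=+1, (13|17)=+1; (−1)^{1·0·8}·(+1)^0·(+1)^1 = +1.
(-140182, -667 / ℚ) ramifies at {2, 7, 31, ∞}: a division algebra.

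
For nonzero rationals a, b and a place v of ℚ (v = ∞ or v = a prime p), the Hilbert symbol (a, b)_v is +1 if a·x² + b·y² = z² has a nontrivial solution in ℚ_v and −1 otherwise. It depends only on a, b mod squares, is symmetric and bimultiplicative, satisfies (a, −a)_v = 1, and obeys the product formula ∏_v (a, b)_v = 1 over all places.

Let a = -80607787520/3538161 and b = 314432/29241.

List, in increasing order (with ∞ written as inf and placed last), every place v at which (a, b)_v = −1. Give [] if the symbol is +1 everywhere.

Mod squares: a ≡ -3770, b ≡ 17. Check v ∈ {∞, 2, 3, 5, 11, 13, 17, 19, 29}.
v=11: a=11^-2·(≡5), b=11^0·(≡10) mod 11; (5|11)=+1, (10|11)=-1; (−1)^{-2·0·5}·(+1)^0·(-1)^-2 = +1.
v=19: a=19^-2·(≡4), b=19^-2·(≡4) mod 19; (4|19)=+1, (4|19)=+1; (−1)^{-2·-2·9}·(+1)^-2·(+1)^-2 = +1.
v=2: v_2(a)=9, v_2(b)=6; units ≡ 3, 1 (mod 8); ε·ε+αω+βω = 1·0+9·0+6·1 ≡ 0  ⇒  (a,b)_2 = +1.
v=13: a=13^1·(≡9), b=13^0·(≡10) mod 13; (9|13)=+1, (10|13)=+1; (−1)^{1·0·6}·(+1)^0·(+1)^1 = +1.
v=17: a=17^4·(≡2), b=17^3·(≡13) mod 17; (2|17)=+1, (13|17)=+1; (−1)^{4·3·8}·(+1)^3·(+1)^4 = +1.
v=5: a=5^1·(≡1), b=5^0·(≡2) mod 5; (1|5)=+1, (2|5)=-1; (−1)^{1·0·2}·(+1)^0·(-1)^1 = -1.
v=29: a=29^1·(≡8), b=29^0·(≡8) mod 29; (8|29)=-1, (8|29)=-1; (−1)^{1·0·14}·(-1)^0·(-1)^1 = -1.
v=∞: -3770 < 0 and 17 > 0  ⇒  (a,b)_∞ = +1.
v=3: a=3^-4·(≡1), b=3^-4·(≡2) mod 3; (1|3)=+1, (2|3)=-1; (−1)^{-4·-4·1}·(+1)^-4·(-1)^-4 = +1.
Ram(-3770, 17) = {5, 29}; no ℚ_5-point on the conic.

[5, 29]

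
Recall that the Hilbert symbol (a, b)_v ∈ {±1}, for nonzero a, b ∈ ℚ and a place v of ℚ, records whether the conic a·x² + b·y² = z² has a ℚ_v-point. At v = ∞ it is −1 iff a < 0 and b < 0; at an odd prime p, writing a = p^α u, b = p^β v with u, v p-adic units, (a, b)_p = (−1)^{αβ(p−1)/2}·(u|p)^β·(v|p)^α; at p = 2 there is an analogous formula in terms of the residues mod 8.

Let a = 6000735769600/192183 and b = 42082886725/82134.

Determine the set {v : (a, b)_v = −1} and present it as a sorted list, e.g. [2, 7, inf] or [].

[3, 11, 13, 31]

Mod squares: a ≡ 168538227, b ≡ 36366. Check v ∈ {∞, 2, 3, 5, 11, 13, 17, 19, 23, 29, 31, 47}.
v=23: a=23^1·(≡8), b=23^0·(≡4) mod 23; (8|23)=+1, (4|23)=+1; (−1)^{1·0·11}·(+1)^0·(+1)^1 = +1.
v=17: a=17^0·(≡6), b=17^2·(≡10) mod 17; (6|17)=-1, (10|17)=-1; (−1)^{0·2·8}·(-1)^2·(-1)^0 = +1.
v=19: a=19^1·(≡1), b=19^1·(≡10) mod 19; (1|19)=+1, (10|19)=-1; (−1)^{1·1·9}·(+1)^1·(-1)^1 = +1.
v=13: a=13^1·(≡7), b=13^-2·(≡7) mod 13; (7|13)=-1, (7|13)=-1; (−1)^{1·-2·6}·(-1)^-2·(-1)^1 = -1.
v=29: a=29^-1·(≡9), b=29^1·(≡16) mod 29; (9|29)=+1, (16|29)=+1; (−1)^{-1·1·14}·(+1)^1·(+1)^-1 = +1.
v=31: a=31^1·(≡29), b=31^2·(≡29) mod 31; (29|31)=-1, (29|31)=-1; (−1)^{1·2·15}·(-1)^2·(-1)^1 = -1.
v=47: a=47^-2·(≡24), b=47^0·(≡35) mod 47; (24|47)=+1, (35|47)=-1; (−1)^{-2·0·23}·(+1)^0·(-1)^-2 = +1.
v=∞: 168538227 > 0 and 36366 > 0  ⇒  (a,b)_∞ = +1.
v=5: a=5^2·(≡3), b=5^2·(≡1) mod 5; (3|5)=-1, (1|5)=+1; (−1)^{2·2·2}·(-1)^2·(+1)^2 = +1.
v=3: a=3^-1·(≡2), b=3^-5·(≡2) mod 3; (2|3)=-1, (2|3)=-1; (−1)^{-1·-5·1}·(-1)^-5·(-1)^-1 = -1.
v=2: v_2(a)=10, v_2(b)=-1; units ≡ 3, 7 (mod 8); ε·ε+αω+βω = 1·1+10·0+-1·1 ≡ 0  ⇒  (a,b)_2 = +1.
v=11: a=11^3·(≡7), b=11^1·(≡10) mod 11; (7|11)=-1, (10|11)=-1; (−1)^{3·1·5}·(-1)^1·(-1)^3 = -1.
Ram(168538227, 36366) = {3, 11, 13, 31}; no ℚ_3-point on the conic.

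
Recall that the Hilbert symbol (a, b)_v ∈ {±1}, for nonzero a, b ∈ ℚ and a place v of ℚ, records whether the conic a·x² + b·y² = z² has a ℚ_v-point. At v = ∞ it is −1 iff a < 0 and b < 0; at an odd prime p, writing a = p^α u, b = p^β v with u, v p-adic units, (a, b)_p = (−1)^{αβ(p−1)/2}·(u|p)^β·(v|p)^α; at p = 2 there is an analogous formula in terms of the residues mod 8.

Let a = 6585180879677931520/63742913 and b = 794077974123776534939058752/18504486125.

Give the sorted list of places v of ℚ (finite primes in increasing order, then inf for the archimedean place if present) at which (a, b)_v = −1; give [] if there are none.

[19, 29, 41, 53]

(a, b) ≡ (2777135, 315085) mod (ℚ^×)²; places V = {2, 5, 11, 13, 19, 23, 29, 31, 41, 53, ∞}.
(a,b)_∞: sgn(2777135)=+, sgn(315085)=+, so +1.
(a,b)_31: α=-1, u≡22; β=0, v≡18 (mod 31); (22|31)=-1, (18|31)=+1; sign (−1)^0·-1^0·+1^-1 = +1.
(a,b)_11: α=2, u≡3; β=6, v≡5 (mod 11); (3|11)=+1, (5|11)=+1; sign (−1)^0·+1^6·+1^2 = +1.
(a,b)_13: α=-2, u≡10; β=0, v≡3 (mod 13); (10|13)=+1, (3|13)=+1; sign (−1)^0·+1^0·+1^-2 = +1.
(a,b)_29: α=2, u≡18; β=3, v≡15 (mod 29); (18|29)=-1, (15|29)=-1; sign (−1)^0·-1^3·-1^2 = -1.
(a,b)_23: α=-3, u≡18; β=-6, v≡18 (mod 23); (18|23)=+1, (18|23)=+1; sign (−1)^0·+1^-6·+1^-3 = +1.
(a,b)_53: α=2, u≡12; β=3, v≡24 (mod 53); (12|53)=-1, (24|53)=+1; sign (−1)^0·-1^3·+1^2 = -1.
(a,b)_5: α=1, u≡3; β=-3, v≡3 (mod 5); (3|5)=-1, (3|5)=-1; sign (−1)^0·-1^-3·-1^1 = +1.
(a,b)_19: α=3, u≡4; β=6, v≡14 (mod 19); (4|19)=+1, (14|19)=-1; sign (−1)^0·+1^6·-1^3 = -1.
(a,b)_41: α=1, u≡19; β=1, v≡10 (mod 41); (19|41)=-1, (10|41)=+1; sign (−1)^0·-1^1·+1^1 = -1.
(a,b)_2: α=14, β=6; u≡7, v≡5 (mod 8); ε(u)ε(v)=1·0, αω(v)=14·1, βω(u)=6·0; sum ≡ 0  ⇒  +1.
(2777135, 315085 / ℚ) ramifies at {19, 29, 41, 53}: a division algebra.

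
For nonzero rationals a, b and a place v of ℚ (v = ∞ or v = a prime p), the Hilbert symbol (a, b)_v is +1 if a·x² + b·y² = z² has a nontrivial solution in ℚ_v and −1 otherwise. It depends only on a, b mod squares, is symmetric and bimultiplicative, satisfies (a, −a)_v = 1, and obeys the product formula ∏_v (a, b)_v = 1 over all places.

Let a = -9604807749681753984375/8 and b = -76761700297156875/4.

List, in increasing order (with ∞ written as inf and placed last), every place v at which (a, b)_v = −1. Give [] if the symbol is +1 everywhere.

[2, 11, 17, inf]

(a, b) ≡ (-510, -51051) mod (ℚ^×)²; places V = {2, 3, 5, 7, 11, 13, 17, ∞}.
(a,b)_3: α=1, u≡1; β=1, v≡2 (mod 3); (1|3)=+1, (2|3)=-1; sign (−1)^1·+1^1·-1^1 = +1.
(a,b)_5: α=7, u≡3; β=4, v≡1 (mod 5); (3|5)=-1, (1|5)=+1; sign (−1)^0·-1^4·+1^7 = +1.
(a,b)_2: α=-3, β=-2; u≡1, v≡5 (mod 8); ε(u)ε(v)=0·0, αω(v)=-3·1, βω(u)=-2·0; sum ≡ 1  ⇒  -1.
(a,b)_17: α=1, u≡15; β=1, v≡6 (mod 17); (15|17)=+1, (6|17)=-1; sign (−1)^0·+1^1·-1^1 = -1.
(a,b)_13: α=4, u≡9; β=3, v≡1 (mod 13); (9|13)=+1, (1|13)=+1; sign (−1)^0·+1^3·+1^4 = +1.
(a,b)_∞: sgn(-510)=−, sgn(-51051)=−, so -1.
(a,b)_11: α=4, u≡7; β=3, v≡3 (mod 11); (7|11)=-1, (3|11)=+1; sign (−1)^0·-1^3·+1^4 = -1.
(a,b)_7: α=8, u≡2; β=7, v≡1 (mod 7); (2|7)=+1, (1|7)=+1; sign (−1)^0·+1^7·+1^8 = +1.
Ram(-510, -51051) = {2, 11, 17, ∞}; no ℚ_2-point on the conic.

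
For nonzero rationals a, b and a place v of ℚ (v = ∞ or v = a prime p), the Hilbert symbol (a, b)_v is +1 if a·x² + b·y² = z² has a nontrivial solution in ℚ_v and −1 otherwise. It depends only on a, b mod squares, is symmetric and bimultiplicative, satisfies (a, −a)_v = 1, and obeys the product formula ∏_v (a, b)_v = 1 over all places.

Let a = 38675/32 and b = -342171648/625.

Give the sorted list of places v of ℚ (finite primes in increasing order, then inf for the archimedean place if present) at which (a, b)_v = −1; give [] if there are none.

Mod squares: a ≡ 3094, b ≡ -9282. Check v ∈ {∞, 2, 3, 5, 7, 13, 17}.
v=∞: 3094 > 0 and -9282 < 0  ⇒  (a,b)_∞ = +1.
v=7: a=7^1·(≡4), b=7^1·(≡4) mod 7; (4|7)=+1, (4|7)=+1; (−1)^{1·1·3}·(+1)^1·(+1)^1 = -1.
v=2: v_2(a)=-5, v_2(b)=13; units ≡ 3, 7 (mod 8); ε·ε+αω+βω = 1·1+-5·0+13·1 ≡ 0  ⇒  (a,b)_2 = +1.
v=13: a=13^1·(≡4), b=13^1·(≡9) mod 13; (4|13)=+1, (9|13)=+1; (−1)^{1·1·6}·(+1)^1·(+1)^1 = +1.
v=3: a=3^0·(≡1), b=3^3·(≡2) mod 3; (1|3)=+1, (2|3)=-1; (−1)^{0·3·1}·(+1)^3·(-1)^0 = +1.
v=5: a=5^2·(≡1), b=5^-4·(≡2) mod 5; (1|5)=+1, (2|5)=-1; (−1)^{2·-4·2}·(+1)^-4·(-1)^2 = +1.
v=17: a=17^1·(≡10), b=17^1·(≡4) mod 17; (10|17)=-1, (4|17)=+1; (−1)^{1·1·8}·(-1)^1·(+1)^1 = -1.
Ram(3094, -9282) = {7, 17}; no ℚ_7-point on the conic.

[7, 17]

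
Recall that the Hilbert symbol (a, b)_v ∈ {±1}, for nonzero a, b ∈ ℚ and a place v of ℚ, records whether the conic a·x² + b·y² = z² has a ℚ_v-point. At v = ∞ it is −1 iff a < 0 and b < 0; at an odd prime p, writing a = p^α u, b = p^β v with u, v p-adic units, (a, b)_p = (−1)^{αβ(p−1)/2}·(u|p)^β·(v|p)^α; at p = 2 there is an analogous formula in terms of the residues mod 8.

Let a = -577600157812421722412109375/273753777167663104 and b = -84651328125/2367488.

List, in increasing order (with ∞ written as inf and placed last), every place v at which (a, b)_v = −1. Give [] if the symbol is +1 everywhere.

Mod squares: a ≡ -7, b ≡ -2730. Check v ∈ {∞, 2, 3, 5, 7, 13, 17, 31}.
v=5: a=5^16·(≡2), b=5^7·(≡1) mod 5; (2|5)=-1, (1|5)=+1; (−1)^{16·7·2}·(-1)^7·(+1)^16 = -1.
v=3: a=3^14·(≡2), b=3^5·(≡2) mod 3; (2|3)=-1, (2|3)=-1; (−1)^{14·5·1}·(-1)^5·(-1)^14 = -1.
v=13: a=13^-2·(≡7), b=13^1·(≡5) mod 13; (7|13)=-1, (5|13)=-1; (−1)^{-2·1·6}·(-1)^1·(-1)^-2 = -1.
v=17: a=17^-6·(≡3), b=17^-2·(≡6) mod 17; (3|17)=-1, (6|17)=-1; (−1)^{-6·-2·8}·(-1)^-2·(-1)^-6 = +1.
v=∞: -7 < 0 and -2730 < 0  ⇒  (a,b)_∞ = -1.
v=2: v_2(a)=-26, v_2(b)=-13; units ≡ 1, 3 (mod 8); ε·ε+αω+βω = 0·1+-26·1+-13·0 ≡ 0  ⇒  (a,b)_2 = +1.
v=31: a=31^2·(≡17), b=31^0·(≡12) mod 31; (17|31)=-1, (12|31)=-1; (−1)^{2·0·15}·(-1)^0·(-1)^2 = +1.
v=7: a=7^7·(≡5), b=7^3·(≡1) mod 7; (5|7)=-1, (1|7)=+1; (−1)^{7·3·3}·(-1)^3·(+1)^7 = +1.
Ram(-7, -2730) = {3, 5, 13, ∞}; no ℚ_3-point on the conic.

[3, 5, 13, inf]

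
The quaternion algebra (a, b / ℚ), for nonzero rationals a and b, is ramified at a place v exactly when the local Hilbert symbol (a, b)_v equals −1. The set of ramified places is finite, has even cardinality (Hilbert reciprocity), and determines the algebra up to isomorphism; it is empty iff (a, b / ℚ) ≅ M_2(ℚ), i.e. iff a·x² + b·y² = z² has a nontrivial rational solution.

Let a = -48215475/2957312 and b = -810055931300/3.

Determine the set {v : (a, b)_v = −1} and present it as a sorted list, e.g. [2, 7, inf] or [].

[2, 17, 23, inf]

Mod squares: a ≡ -3542, b ≡ -1716099. Check v ∈ {∞, 2, 3, 5, 7, 11, 17, 19, 23}.
v=3: a=3^2·(≡1), b=3^-1·(≡1) mod 3; (1|3)=+1, (1|3)=+1; (−1)^{2·-1·1}·(+1)^-1·(+1)^2 = +1.
v=5: a=5^2·(≡3), b=5^2·(≡1) mod 5; (3|5)=-1, (1|5)=+1; (−1)^{2·2·2}·(-1)^2·(+1)^2 = +1.
v=23: a=23^1·(≡21), b=23^1·(≡19) mod 23; (21|23)=-1, (19|23)=-1; (−1)^{1·1·11}·(-1)^1·(-1)^1 = -1.
v=11: a=11^3·(≡7), b=11^1·(≡3) mod 11; (7|11)=-1, (3|11)=+1; (−1)^{3·1·5}·(-1)^1·(+1)^3 = +1.
v=2: v_2(a)=-13, v_2(b)=2; units ≡ 5, 5 (mod 8); ε·ε+αω+βω = 0·0+-13·1+2·1 ≡ 1  ⇒  (a,b)_2 = -1.
v=7: a=7^1·(≡5), b=7^3·(≡1) mod 7; (5|7)=-1, (1|7)=+1; (−1)^{1·3·3}·(-1)^3·(+1)^1 = +1.
v=17: a=17^0·(≡3), b=17^3·(≡9) mod 17; (3|17)=-1, (9|17)=+1; (−1)^{0·3·8}·(-1)^3·(+1)^0 = -1.
v=19: a=19^-2·(≡9), b=19^1·(≡4) mod 19; (9|19)=+1, (4|19)=+1; (−1)^{-2·1·9}·(+1)^1·(+1)^-2 = +1.
v=∞: -3542 < 0 and -1716099 < 0  ⇒  (a,b)_∞ = -1.
|Ram(-3542, -1716099)| = 4, even; anisotropic at {2, 17, 23, ∞}.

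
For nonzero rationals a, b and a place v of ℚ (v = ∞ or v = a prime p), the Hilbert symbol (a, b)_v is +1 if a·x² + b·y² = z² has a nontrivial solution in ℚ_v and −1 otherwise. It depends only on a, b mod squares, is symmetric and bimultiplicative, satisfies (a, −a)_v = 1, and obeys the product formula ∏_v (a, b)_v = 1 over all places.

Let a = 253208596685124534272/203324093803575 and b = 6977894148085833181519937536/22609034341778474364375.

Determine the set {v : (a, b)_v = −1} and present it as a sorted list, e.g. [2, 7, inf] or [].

[2, 7, 37, 53]

Mod squares: a ≡ 11214959, b ≡ 22429918. Check v ∈ {∞, 2, 3, 5, 7, 13, 17, 19, 29, 37, 43, 53}.
v=17: a=17^-2·(≡8), b=17^-2·(≡4) mod 17; (8|17)=+1, (4|17)=+1; (−1)^{-2·-2·8}·(+1)^-2·(+1)^-2 = +1.
v=37: a=37^-3·(≡21), b=37^-5·(≡35) mod 37; (21|37)=+1, (35|37)=-1; (−1)^{-3·-5·18}·(+1)^-5·(-1)^-3 = -1.
v=3: a=3^-4·(≡2), b=3^-6·(≡1) mod 3; (2|3)=-1, (1|3)=+1; (−1)^{-4·-6·1}·(-1)^-6·(+1)^-4 = +1.
v=2: v_2(a)=26, v_2(b)=41; units ≡ 7, 7 (mod 8); ε·ε+αω+βω = 1·1+26·0+41·0 ≡ 1  ⇒  (a,b)_2 = -1.
v=29: a=29^0·(≡17), b=29^2·(≡28) mod 29; (17|29)=-1, (28|29)=+1; (−1)^{0·2·14}·(-1)^2·(+1)^0 = +1.
v=13: a=13^6·(≡7), b=13^6·(≡9) mod 13; (7|13)=-1, (9|13)=+1; (−1)^{6·6·6}·(-1)^6·(+1)^6 = +1.
v=53: a=53^1·(≡22), b=53^1·(≡44) mod 53; (22|53)=-1, (44|53)=+1; (−1)^{1·1·26}·(-1)^1·(+1)^1 = -1.
v=∞: 11214959 > 0 and 22429918 > 0  ⇒  (a,b)_∞ = +1.
v=5: a=5^-2·(≡4), b=5^-4·(≡2) mod 5; (4|5)=+1, (2|5)=-1; (−1)^{-2·-4·2}·(+1)^-4·(-1)^-2 = +1.
v=43: a=43^1·(≡27), b=43^1·(≡25) mod 43; (27|43)=-1, (25|43)=+1; (−1)^{1·1·21}·(-1)^1·(+1)^1 = +1.
v=7: a=7^3·(≡3), b=7^3·(≡5) mod 7; (3|7)=-1, (5|7)=-1; (−1)^{3·3·3}·(-1)^3·(-1)^3 = -1.
v=19: a=19^-3·(≡7), b=19^-5·(≡12) mod 19; (7|19)=+1, (12|19)=-1; (−1)^{-3·-5·9}·(+1)^-5·(-1)^-3 = +1.
|Ram(11214959, 22429918)| = 4, even; anisotropic at {2, 7, 37, 53}.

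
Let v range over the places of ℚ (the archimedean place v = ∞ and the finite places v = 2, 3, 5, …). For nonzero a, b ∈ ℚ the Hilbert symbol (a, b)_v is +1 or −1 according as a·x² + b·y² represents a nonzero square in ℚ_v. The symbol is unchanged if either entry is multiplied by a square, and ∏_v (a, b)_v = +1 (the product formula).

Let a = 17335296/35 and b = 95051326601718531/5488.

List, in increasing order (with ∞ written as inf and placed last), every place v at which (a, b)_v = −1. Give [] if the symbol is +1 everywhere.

Mod squares: a ≡ 7315, b ≡ 77. Check v ∈ {∞, 2, 3, 5, 7, 11, 17, 19}.
v=∞: 7315 > 0 and 77 > 0  ⇒  (a,b)_∞ = +1.
v=7: a=7^-1·(≡4), b=7^-3·(≡1) mod 7; (4|7)=+1, (1|7)=+1; (−1)^{-1·-3·3}·(+1)^-3·(+1)^-1 = -1.
v=11: a=11^1·(≡5), b=11^3·(≡7) mod 11; (5|11)=+1, (7|11)=-1; (−1)^{1·3·5}·(+1)^3·(-1)^1 = +1.
v=19: a=19^1·(≡5), b=19^4·(≡6) mod 19; (5|19)=+1, (6|19)=+1; (−1)^{1·4·9}·(+1)^4·(+1)^1 = +1.
v=17: a=17^0·(≡5), b=17^4·(≡4) mod 17; (5|17)=-1, (4|17)=+1; (−1)^{0·4·8}·(-1)^4·(+1)^0 = +1.
v=3: a=3^4·(≡1), b=3^8·(≡2) mod 3; (1|3)=+1, (2|3)=-1; (−1)^{4·8·1}·(+1)^8·(-1)^4 = +1.
v=5: a=5^-1·(≡3), b=5^0·(≡2) mod 5; (3|5)=-1, (2|5)=-1; (−1)^{-1·0·2}·(-1)^0·(-1)^-1 = -1.
v=2: v_2(a)=10, v_2(b)=-4; units ≡ 3, 5 (mod 8); ε·ε+αω+βω = 1·0+10·1+-4·1 ≡ 0  ⇒  (a,b)_2 = +1.
|Ram(7315, 77)| = 2, even; anisotropic at {5, 7}.

[5, 7]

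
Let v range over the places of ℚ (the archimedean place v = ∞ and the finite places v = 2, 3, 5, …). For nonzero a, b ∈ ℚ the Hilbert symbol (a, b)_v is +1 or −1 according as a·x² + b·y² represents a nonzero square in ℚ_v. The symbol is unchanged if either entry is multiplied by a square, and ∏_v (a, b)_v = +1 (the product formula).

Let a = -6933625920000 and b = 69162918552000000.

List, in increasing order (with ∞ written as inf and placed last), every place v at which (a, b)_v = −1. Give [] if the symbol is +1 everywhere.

Mod squares: a ≡ -1482, b ≡ 182. Check v ∈ {∞, 2, 3, 5, 7, 13, 19}.
v=13: a=13^1·(≡4), b=13^1·(≡10) mod 13; (4|13)=+1, (10|13)=+1; (−1)^{1·1·6}·(+1)^1·(+1)^1 = +1.
v=19: a=19^3·(≡9), b=19^4·(≡6) mod 19; (9|19)=+1, (6|19)=+1; (−1)^{3·4·9}·(+1)^4·(+1)^3 = +1.
v=5: a=5^4·(≡3), b=5^6·(≡3) mod 5; (3|5)=-1, (3|5)=-1; (−1)^{4·6·2}·(-1)^6·(-1)^4 = +1.
v=7: a=7^0·(≡4), b=7^1·(≡5) mod 7; (4|7)=+1, (5|7)=-1; (−1)^{0·1·3}·(+1)^1·(-1)^0 = +1.
v=∞: -1482 < 0 and 182 > 0  ⇒  (a,b)_∞ = +1.
v=3: a=3^5·(≡1), b=3^6·(≡2) mod 3; (1|3)=+1, (2|3)=-1; (−1)^{5·6·1}·(+1)^6·(-1)^5 = -1.
v=2: v_2(a)=9, v_2(b)=9; units ≡ 3, 3 (mod 8); ε·ε+αω+βω = 1·1+9·1+9·1 ≡ 1  ⇒  (a,b)_2 = -1.
|Ram(-1482, 182)| = 2, even; anisotropic at {2, 3}.

[2, 3]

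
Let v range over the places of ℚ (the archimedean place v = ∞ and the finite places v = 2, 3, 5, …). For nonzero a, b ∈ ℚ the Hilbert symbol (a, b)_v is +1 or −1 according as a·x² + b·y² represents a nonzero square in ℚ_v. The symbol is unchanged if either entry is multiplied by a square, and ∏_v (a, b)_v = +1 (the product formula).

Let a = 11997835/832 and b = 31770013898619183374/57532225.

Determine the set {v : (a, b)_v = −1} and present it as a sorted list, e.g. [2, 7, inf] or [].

[2, 11, 13, 19]

(a, b) ≡ (1495, 9614) mod (ℚ^×)²; places V = {2, 5, 11, 13, 17, 19, 23, 29, 37, 41, ∞}.
(a,b)_23: α=1, u≡7; β=1, v≡2 (mod 23); (7|23)=-1, (2|23)=+1; sign (−1)^1·-1^1·+1^1 = +1.
(a,b)_13: α=-1, u≡8; β=0, v≡7 (mod 13); (8|13)=-1, (7|13)=-1; sign (−1)^0·-1^0·-1^-1 = -1.
(a,b)_41: α=0, u≡38; β=-2, v≡39 (mod 41); (38|41)=-1, (39|41)=+1; sign (−1)^0·-1^-2·+1^0 = +1.
(a,b)_11: α=0, u≡2; β=1, v≡5 (mod 11); (2|11)=-1, (5|11)=+1; sign (−1)^0·-1^1·+1^0 = -1.
(a,b)_2: α=-6, β=1; u≡7, v≡7 (mod 8); ε(u)ε(v)=1·1, αω(v)=-6·0, βω(u)=1·0; sum ≡ 1  ⇒  -1.
(a,b)_37: α=0, u≡14; β=-2, v≡5 (mod 37); (14|37)=-1, (5|37)=-1; sign (−1)^0·-1^-2·-1^0 = +1.
(a,b)_17: α=2, u≡16; β=4, v≡2 (mod 17); (16|17)=+1, (2|17)=+1; sign (−1)^0·+1^4·+1^2 = +1.
(a,b)_5: α=1, u≡1; β=-2, v≡1 (mod 5); (1|5)=+1, (1|5)=+1; sign (−1)^0·+1^-2·+1^1 = +1.
(a,b)_29: α=0, u≡5; β=2, v≡21 (mod 29); (5|29)=+1, (21|29)=-1; sign (−1)^0·+1^2·-1^0 = +1.
(a,b)_19: α=2, u≡18; β=7, v≡3 (mod 19); (18|19)=-1, (3|19)=-1; sign (−1)^0·-1^7·-1^2 = -1.
(a,b)_∞: sgn(1495)=+, sgn(9614)=+, so +1.
Ram(1495, 9614) = {2, 11, 13, 19}; no ℚ_2-point on the conic.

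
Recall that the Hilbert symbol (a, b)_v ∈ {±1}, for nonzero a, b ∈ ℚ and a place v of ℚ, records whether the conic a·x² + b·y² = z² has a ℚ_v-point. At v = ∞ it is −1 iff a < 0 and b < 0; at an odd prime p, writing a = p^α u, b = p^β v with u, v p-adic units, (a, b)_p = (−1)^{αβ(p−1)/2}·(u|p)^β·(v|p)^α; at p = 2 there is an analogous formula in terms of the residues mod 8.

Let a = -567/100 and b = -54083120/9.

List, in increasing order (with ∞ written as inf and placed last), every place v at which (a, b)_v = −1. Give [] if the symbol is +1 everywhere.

[5, 7, 13, 17, 19, inf]

(a, b) ≡ (-7, -3380195) mod (ℚ^×)²; places V = {2, 3, 5, 7, 13, 17, 19, 23, ∞}.
(a,b)_17: α=0, u≡3; β=1, v≡6 (mod 17); (3|17)=-1, (6|17)=-1; sign (−1)^0·-1^1·-1^0 = -1.
(a,b)_3: α=4, u≡2; β=-2, v≡1 (mod 3); (2|3)=-1, (1|3)=+1; sign (−1)^0·-1^-2·+1^4 = +1.
(a,b)_19: α=0, u≡12; β=1, v≡9 (mod 19); (12|19)=-1, (9|19)=+1; sign (−1)^0·-1^1·+1^0 = -1.
(a,b)_2: α=-2, β=4; u≡1, v≡5 (mod 8); ε(u)ε(v)=0·0, αω(v)=-2·1, βω(u)=4·0; sum ≡ 0  ⇒  +1.
(a,b)_13: α=0, u≡2; β=1, v≡8 (mod 13); (2|13)=-1, (8|13)=-1; sign (−1)^0·-1^1·-1^0 = -1.
(a,b)_∞: sgn(-7)=−, sgn(-3380195)=−, so -1.
(a,b)_7: α=1, u≡5; β=1, v≡3 (mod 7); (5|7)=-1, (3|7)=-1; sign (−1)^1·-1^1·-1^1 = -1.
(a,b)_23: α=0, u≡1; β=1, v≡14 (mod 23); (1|23)=+1, (14|23)=-1; sign (−1)^0·+1^1·-1^0 = +1.
(a,b)_5: α=-2, u≡2; β=1, v≡4 (mod 5); (2|5)=-1, (4|5)=+1; sign (−1)^0·-1^1·+1^-2 = -1.
|Ram(-7, -3380195)| = 6, even; anisotropic at {5, 7, 13, 17, 19, ∞}.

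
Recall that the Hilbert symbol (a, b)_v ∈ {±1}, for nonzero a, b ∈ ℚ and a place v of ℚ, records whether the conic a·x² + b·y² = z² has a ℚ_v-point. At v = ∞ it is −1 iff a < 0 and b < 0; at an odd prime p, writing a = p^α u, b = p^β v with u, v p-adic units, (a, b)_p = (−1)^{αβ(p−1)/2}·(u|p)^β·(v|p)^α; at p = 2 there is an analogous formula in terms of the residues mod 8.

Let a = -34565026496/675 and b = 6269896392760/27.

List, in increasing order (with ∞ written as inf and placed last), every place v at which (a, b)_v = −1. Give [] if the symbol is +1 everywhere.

[3, 5, 11, 13]

(a, b) ≡ (-33, 2730) mod (ℚ^×)²; places V = {2, 3, 5, 7, 11, 13, ∞}.
(a,b)_∞: sgn(-33)=−, sgn(2730)=+, so +1.
(a,b)_13: α=2, u≡7; β=1, v≡5 (mod 13); (7|13)=-1, (5|13)=-1; sign (−1)^0·-1^1·-1^2 = -1.
(a,b)_5: α=-2, u≡2; β=1, v≡1 (mod 5); (2|5)=-1, (1|5)=+1; sign (−1)^0·-1^1·+1^-2 = -1.
(a,b)_3: α=-3, u≡1; β=-3, v≡1 (mod 3); (1|3)=+1, (1|3)=+1; sign (−1)^1·+1^-3·+1^-3 = -1.
(a,b)_11: α=3, u≡6; β=4, v≡8 (mod 11); (6|11)=-1, (8|11)=-1; sign (−1)^0·-1^4·-1^3 = -1.
(a,b)_2: α=6, β=3; u≡7, v≡5 (mod 8); ε(u)ε(v)=1·0, αω(v)=6·1, βω(u)=3·0; sum ≡ 0  ⇒  +1.
(a,b)_7: α=4, u≡2; β=7, v≡6 (mod 7); (2|7)=+1, (6|7)=-1; sign (−1)^0·+1^7·-1^4 = +1.
Ram(-33, 2730) = {3, 5, 11, 13}; no ℚ_3-point on the conic.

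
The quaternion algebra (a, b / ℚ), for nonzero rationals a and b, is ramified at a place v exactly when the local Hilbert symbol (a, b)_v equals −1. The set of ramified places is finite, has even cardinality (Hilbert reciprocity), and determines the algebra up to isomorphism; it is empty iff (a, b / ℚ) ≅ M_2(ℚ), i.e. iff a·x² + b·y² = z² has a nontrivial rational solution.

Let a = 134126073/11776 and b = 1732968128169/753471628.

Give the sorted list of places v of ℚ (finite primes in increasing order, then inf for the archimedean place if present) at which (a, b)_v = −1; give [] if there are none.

Mod squares: a ≡ 685533262, b ≡ 784363. Check v ∈ {∞, 2, 3, 7, 13, 17, 19, 23, 29, 37, 43}.
v=3: a=3^2·(≡1), b=3^6·(≡1) mod 3; (1|3)=+1, (1|3)=+1; (−1)^{2·6·1}·(+1)^6·(+1)^2 = +1.
v=29: a=29^1·(≡15), b=29^1·(≡8) mod 29; (15|29)=-1, (8|29)=-1; (−1)^{1·1·14}·(-1)^1·(-1)^1 = +1.
v=43: a=43^1·(≡23), b=43^-1·(≡13) mod 43; (23|43)=+1, (13|43)=+1; (−1)^{1·-1·21}·(+1)^-1·(+1)^1 = -1.
v=17: a=17^1·(≡10), b=17^1·(≡9) mod 17; (10|17)=-1, (9|17)=+1; (−1)^{1·1·8}·(-1)^1·(+1)^1 = -1.
v=13: a=13^0·(≡5), b=13^-2·(≡7) mod 13; (5|13)=-1, (7|13)=-1; (−1)^{0·-2·6}·(-1)^-2·(-1)^0 = +1.
v=37: a=37^1·(≡25), b=37^1·(≡19) mod 37; (25|37)=+1, (19|37)=-1; (−1)^{1·1·18}·(+1)^1·(-1)^1 = -1.
v=7: a=7^0·(≡2), b=7^-2·(≡6) mod 7; (2|7)=+1, (6|7)=-1; (−1)^{0·-2·3}·(+1)^-2·(-1)^0 = +1.
v=19: a=19^1·(≡3), b=19^4·(≡5) mod 19; (3|19)=-1, (5|19)=+1; (−1)^{1·4·9}·(-1)^4·(+1)^1 = +1.
v=∞: 685533262 > 0 and 784363 > 0  ⇒  (a,b)_∞ = +1.
v=2: v_2(a)=-9, v_2(b)=-2; units ≡ 7, 3 (mod 8); ε·ε+αω+βω = 1·1+-9·1+-2·0 ≡ 0  ⇒  (a,b)_2 = +1.
v=23: a=23^-1·(≡13), b=23^-2·(≡15) mod 23; (13|23)=+1, (15|23)=-1; (−1)^{-1·-2·11}·(+1)^-2·(-1)^-1 = -1.
|Ram(685533262, 784363)| = 4, even; anisotropic at {17, 23, 37, 43}.

[17, 23, 37, 43]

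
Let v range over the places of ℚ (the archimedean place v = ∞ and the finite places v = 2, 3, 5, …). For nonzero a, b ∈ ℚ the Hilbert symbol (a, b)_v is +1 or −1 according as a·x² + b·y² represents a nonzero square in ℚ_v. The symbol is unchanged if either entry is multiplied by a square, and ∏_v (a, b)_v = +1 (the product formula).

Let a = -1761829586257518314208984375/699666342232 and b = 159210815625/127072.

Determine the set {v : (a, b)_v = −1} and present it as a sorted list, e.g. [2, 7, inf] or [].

Mod squares: a ≡ -73370, b ≡ 130790. Check v ∈ {∞, 2, 3, 5, 7, 11, 13, 19, 23, 29, 41}.
v=29: a=29^3·(≡5), b=29^1·(≡21) mod 29; (5|29)=+1, (21|29)=-1; (−1)^{3·1·14}·(+1)^1·(-1)^3 = -1.
v=19: a=19^-6·(≡8), b=19^-2·(≡13) mod 19; (8|19)=-1, (13|19)=-1; (−1)^{-6·-2·9}·(-1)^-2·(-1)^-6 = +1.
v=13: a=13^-2·(≡5), b=13^0·(≡3) mod 13; (5|13)=-1, (3|13)=+1; (−1)^{-2·0·6}·(-1)^0·(+1)^-2 = +1.
v=2: v_2(a)=-3, v_2(b)=-5; units ≡ 3, 3 (mod 8); ε·ε+αω+βω = 1·1+-3·1+-5·1 ≡ 1  ⇒  (a,b)_2 = -1.
v=7: a=7^2·(≡2), b=7^0·(≡1) mod 7; (2|7)=+1, (1|7)=+1; (−1)^{2·0·3}·(+1)^0·(+1)^2 = +1.
v=11: a=11^-1·(≡10), b=11^-1·(≡2) mod 11; (10|11)=-1, (2|11)=-1; (−1)^{-1·-1·5}·(-1)^-1·(-1)^-1 = -1.
v=5: a=5^13·(≡1), b=5^5·(≡3) mod 5; (1|5)=+1, (3|5)=-1; (−1)^{13·5·2}·(+1)^5·(-1)^13 = -1.
v=3: a=3^10·(≡1), b=3^4·(≡2) mod 3; (1|3)=+1, (2|3)=-1; (−1)^{10·4·1}·(+1)^4·(-1)^10 = +1.
v=23: a=23^3·(≡21), b=23^2·(≡8) mod 23; (21|23)=-1, (8|23)=+1; (−1)^{3·2·11}·(-1)^2·(+1)^3 = +1.
v=∞: -73370 < 0 and 130790 > 0  ⇒  (a,b)_∞ = +1.
v=41: a=41^2·(≡2), b=41^1·(≡33) mod 41; (2|41)=+1, (33|41)=+1; (−1)^{2·1·20}·(+1)^1·(+1)^2 = +1.
(-73370, 130790 / ℚ) ramifies at {2, 5, 11, 29}: a division algebra.

[2, 5, 11, 29]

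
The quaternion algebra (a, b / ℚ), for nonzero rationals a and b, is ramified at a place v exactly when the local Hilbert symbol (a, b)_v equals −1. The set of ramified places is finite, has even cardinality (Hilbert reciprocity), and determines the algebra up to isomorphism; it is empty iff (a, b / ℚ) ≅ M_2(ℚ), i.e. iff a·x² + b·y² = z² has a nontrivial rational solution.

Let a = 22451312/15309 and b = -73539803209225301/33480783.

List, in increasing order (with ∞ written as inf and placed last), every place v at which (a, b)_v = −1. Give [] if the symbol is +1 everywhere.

[7, 13, 17, 23]

(a, b) ≡ (483, -1547) mod (ℚ^×)²; places V = {2, 3, 7, 13, 17, 19, 23, ∞}.
(a,b)_3: α=-7, u≡2; β=-14, v≡1 (mod 3); (2|3)=-1, (1|3)=+1; sign (−1)^0·-1^-14·+1^-7 = +1.
(a,b)_17: α=0, u≡14; β=1, v≡3 (mod 17); (14|17)=-1, (3|17)=-1; sign (−1)^0·-1^1·-1^0 = -1.
(a,b)_2: α=4, β=0; u≡3, v≡5 (mod 8); ε(u)ε(v)=1·0, αω(v)=4·1, βω(u)=0·1; sum ≡ 0  ⇒  +1.
(a,b)_23: α=1, u≡5; β=2, v≡14 (mod 23); (5|23)=-1, (14|23)=-1; sign (−1)^0·-1^2·-1^1 = -1.
(a,b)_19: α=2, u≡18; β=4, v≡6 (mod 19); (18|19)=-1, (6|19)=+1; sign (−1)^0·-1^4·+1^2 = +1.
(a,b)_∞: sgn(483)=+, sgn(-1547)=−, so +1.
(a,b)_7: α=-1, u≡3; β=-1, v≡5 (mod 7); (3|7)=-1, (5|7)=-1; sign (−1)^1·-1^-1·-1^-1 = -1.
(a,b)_13: α=2, u≡5; β=7, v≡6 (mod 13); (5|13)=-1, (6|13)=-1; sign (−1)^0·-1^7·-1^2 = -1.
Ram(483, -1547) = {7, 13, 17, 23}; no ℚ_7-point on the conic.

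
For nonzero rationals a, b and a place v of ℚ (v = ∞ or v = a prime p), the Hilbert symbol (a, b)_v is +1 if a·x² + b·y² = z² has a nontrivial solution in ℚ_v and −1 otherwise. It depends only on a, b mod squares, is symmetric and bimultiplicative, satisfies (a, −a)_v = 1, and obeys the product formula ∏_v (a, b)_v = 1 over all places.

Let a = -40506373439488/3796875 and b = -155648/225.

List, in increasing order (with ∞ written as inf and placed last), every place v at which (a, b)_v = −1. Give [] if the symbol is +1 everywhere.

[11, inf]

(a, b) ≡ (-1254, -38) mod (ℚ^×)²; places V = {2, 3, 5, 11, 19, ∞}.
(a,b)_11: α=1, u≡6; β=0, v≡7 (mod 11); (6|11)=-1, (7|11)=-1; sign (−1)^0·-1^0·-1^1 = -1.
(a,b)_2: α=29, β=13; u≡5, v≡5 (mod 8); ε(u)ε(v)=0·0, αω(v)=29·1, βω(u)=13·1; sum ≡ 0  ⇒  +1.
(a,b)_3: α=-5, u≡2; β=-2, v≡1 (mod 3); (2|3)=-1, (1|3)=+1; sign (−1)^0·-1^-2·+1^-5 = +1.
(a,b)_∞: sgn(-1254)=−, sgn(-38)=−, so -1.
(a,b)_19: α=3, u≡12; β=1, v≡1 (mod 19); (12|19)=-1, (1|19)=+1; sign (−1)^1·-1^1·+1^3 = +1.
(a,b)_5: α=-6, u≡4; β=-2, v≡3 (mod 5); (4|5)=+1, (3|5)=-1; sign (−1)^0·+1^-2·-1^-6 = +1.
Ram(-1254, -38) = {11, ∞}; no ℚ_11-point on the conic.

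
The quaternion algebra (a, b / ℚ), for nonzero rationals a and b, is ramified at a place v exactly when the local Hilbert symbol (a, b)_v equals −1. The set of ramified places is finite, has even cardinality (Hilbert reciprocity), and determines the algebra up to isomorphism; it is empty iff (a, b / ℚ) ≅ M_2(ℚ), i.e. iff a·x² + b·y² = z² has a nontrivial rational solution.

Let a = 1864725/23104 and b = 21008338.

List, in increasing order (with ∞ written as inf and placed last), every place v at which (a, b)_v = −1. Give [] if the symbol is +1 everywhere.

[2, 13, 19, 47]

(a, b) ≡ (141, 11362) mod (ℚ^×)²; places V = {2, 3, 5, 13, 19, 23, 43, 47, ∞}.
(a,b)_2: α=-6, β=1; u≡5, v≡1 (mod 8); ε(u)ε(v)=0·0, αω(v)=-6·0, βω(u)=1·1; sum ≡ 1  ⇒  -1.
(a,b)_5: α=2, u≡1; β=0, v≡3 (mod 5); (1|5)=+1, (3|5)=-1; sign (−1)^0·+1^0·-1^2 = +1.
(a,b)_43: α=0, u≡42; β=2, v≡10 (mod 43); (42|43)=-1, (10|43)=+1; sign (−1)^0·-1^2·+1^0 = +1.
(a,b)_∞: sgn(141)=+, sgn(11362)=+, so +1.
(a,b)_3: α=1, u≡2; β=0, v≡1 (mod 3); (2|3)=-1, (1|3)=+1; sign (−1)^0·-1^0·+1^1 = +1.
(a,b)_13: α=0, u≡6; β=1, v≡9 (mod 13); (6|13)=-1, (9|13)=+1; sign (−1)^0·-1^1·+1^0 = -1.
(a,b)_47: α=1, u≡2; β=0, v≡43 (mod 47); (2|47)=+1, (43|47)=-1; sign (−1)^0·+1^0·-1^1 = -1.
(a,b)_23: α=2, u≡12; β=1, v≡7 (mod 23); (12|23)=+1, (7|23)=-1; sign (−1)^0·+1^1·-1^2 = +1.
(a,b)_19: α=-2, u≡12; β=1, v≡16 (mod 19); (12|19)=-1, (16|19)=+1; sign (−1)^0·-1^1·+1^-2 = -1.
(141, 11362 / ℚ) ramifies at {2, 13, 19, 47}: a division algebra.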